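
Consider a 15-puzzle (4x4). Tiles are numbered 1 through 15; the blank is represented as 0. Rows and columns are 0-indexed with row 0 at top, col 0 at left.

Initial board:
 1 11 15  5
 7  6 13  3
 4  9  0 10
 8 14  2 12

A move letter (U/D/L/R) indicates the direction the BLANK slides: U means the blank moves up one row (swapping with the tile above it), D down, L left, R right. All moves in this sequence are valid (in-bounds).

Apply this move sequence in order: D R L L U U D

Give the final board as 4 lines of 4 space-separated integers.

After move 1 (D):
 1 11 15  5
 7  6 13  3
 4  9  2 10
 8 14  0 12

After move 2 (R):
 1 11 15  5
 7  6 13  3
 4  9  2 10
 8 14 12  0

After move 3 (L):
 1 11 15  5
 7  6 13  3
 4  9  2 10
 8 14  0 12

After move 4 (L):
 1 11 15  5
 7  6 13  3
 4  9  2 10
 8  0 14 12

After move 5 (U):
 1 11 15  5
 7  6 13  3
 4  0  2 10
 8  9 14 12

After move 6 (U):
 1 11 15  5
 7  0 13  3
 4  6  2 10
 8  9 14 12

After move 7 (D):
 1 11 15  5
 7  6 13  3
 4  0  2 10
 8  9 14 12

Answer:  1 11 15  5
 7  6 13  3
 4  0  2 10
 8  9 14 12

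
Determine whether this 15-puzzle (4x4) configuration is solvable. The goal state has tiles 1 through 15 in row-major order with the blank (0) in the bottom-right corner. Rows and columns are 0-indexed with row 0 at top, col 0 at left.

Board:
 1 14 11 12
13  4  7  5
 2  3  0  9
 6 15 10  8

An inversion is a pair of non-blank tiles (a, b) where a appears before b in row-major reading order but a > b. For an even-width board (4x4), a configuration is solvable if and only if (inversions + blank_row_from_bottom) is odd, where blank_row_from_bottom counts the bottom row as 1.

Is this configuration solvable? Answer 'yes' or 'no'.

Inversions: 52
Blank is in row 2 (0-indexed from top), which is row 2 counting from the bottom (bottom = 1).
52 + 2 = 54, which is even, so the puzzle is not solvable.

Answer: no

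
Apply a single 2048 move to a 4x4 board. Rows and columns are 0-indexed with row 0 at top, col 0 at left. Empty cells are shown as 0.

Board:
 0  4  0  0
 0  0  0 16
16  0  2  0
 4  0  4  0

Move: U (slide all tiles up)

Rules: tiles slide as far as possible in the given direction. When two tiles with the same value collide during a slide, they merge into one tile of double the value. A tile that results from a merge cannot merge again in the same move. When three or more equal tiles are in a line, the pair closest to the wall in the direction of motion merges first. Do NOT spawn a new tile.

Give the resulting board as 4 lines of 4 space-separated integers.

Slide up:
col 0: [0, 0, 16, 4] -> [16, 4, 0, 0]
col 1: [4, 0, 0, 0] -> [4, 0, 0, 0]
col 2: [0, 0, 2, 4] -> [2, 4, 0, 0]
col 3: [0, 16, 0, 0] -> [16, 0, 0, 0]

Answer: 16  4  2 16
 4  0  4  0
 0  0  0  0
 0  0  0  0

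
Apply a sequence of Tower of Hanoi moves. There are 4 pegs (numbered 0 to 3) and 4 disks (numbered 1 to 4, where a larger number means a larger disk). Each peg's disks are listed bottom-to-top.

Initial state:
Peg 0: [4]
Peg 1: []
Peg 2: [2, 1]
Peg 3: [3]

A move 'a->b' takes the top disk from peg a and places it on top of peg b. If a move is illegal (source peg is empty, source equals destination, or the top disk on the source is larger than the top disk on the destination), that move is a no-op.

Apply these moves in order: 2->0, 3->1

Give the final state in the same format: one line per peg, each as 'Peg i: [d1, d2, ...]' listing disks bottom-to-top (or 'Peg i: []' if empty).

After move 1 (2->0):
Peg 0: [4, 1]
Peg 1: []
Peg 2: [2]
Peg 3: [3]

After move 2 (3->1):
Peg 0: [4, 1]
Peg 1: [3]
Peg 2: [2]
Peg 3: []

Answer: Peg 0: [4, 1]
Peg 1: [3]
Peg 2: [2]
Peg 3: []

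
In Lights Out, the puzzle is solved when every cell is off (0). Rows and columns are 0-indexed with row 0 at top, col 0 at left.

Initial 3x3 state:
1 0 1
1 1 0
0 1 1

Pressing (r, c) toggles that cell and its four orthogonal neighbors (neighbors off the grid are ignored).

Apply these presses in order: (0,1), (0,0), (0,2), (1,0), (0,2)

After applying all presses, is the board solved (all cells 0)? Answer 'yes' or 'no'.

Answer: no

Derivation:
After press 1 at (0,1):
0 1 0
1 0 0
0 1 1

After press 2 at (0,0):
1 0 0
0 0 0
0 1 1

After press 3 at (0,2):
1 1 1
0 0 1
0 1 1

After press 4 at (1,0):
0 1 1
1 1 1
1 1 1

After press 5 at (0,2):
0 0 0
1 1 0
1 1 1

Lights still on: 5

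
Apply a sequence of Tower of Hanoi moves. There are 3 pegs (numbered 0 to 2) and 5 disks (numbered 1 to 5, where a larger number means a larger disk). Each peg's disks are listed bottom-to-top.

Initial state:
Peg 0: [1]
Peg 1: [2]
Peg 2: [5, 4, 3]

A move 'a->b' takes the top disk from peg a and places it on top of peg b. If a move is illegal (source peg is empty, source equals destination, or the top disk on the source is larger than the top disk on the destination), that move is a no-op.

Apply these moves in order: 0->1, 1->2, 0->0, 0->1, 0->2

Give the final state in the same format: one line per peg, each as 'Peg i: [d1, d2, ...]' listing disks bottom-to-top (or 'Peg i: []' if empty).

Answer: Peg 0: []
Peg 1: [2]
Peg 2: [5, 4, 3, 1]

Derivation:
After move 1 (0->1):
Peg 0: []
Peg 1: [2, 1]
Peg 2: [5, 4, 3]

After move 2 (1->2):
Peg 0: []
Peg 1: [2]
Peg 2: [5, 4, 3, 1]

After move 3 (0->0):
Peg 0: []
Peg 1: [2]
Peg 2: [5, 4, 3, 1]

After move 4 (0->1):
Peg 0: []
Peg 1: [2]
Peg 2: [5, 4, 3, 1]

After move 5 (0->2):
Peg 0: []
Peg 1: [2]
Peg 2: [5, 4, 3, 1]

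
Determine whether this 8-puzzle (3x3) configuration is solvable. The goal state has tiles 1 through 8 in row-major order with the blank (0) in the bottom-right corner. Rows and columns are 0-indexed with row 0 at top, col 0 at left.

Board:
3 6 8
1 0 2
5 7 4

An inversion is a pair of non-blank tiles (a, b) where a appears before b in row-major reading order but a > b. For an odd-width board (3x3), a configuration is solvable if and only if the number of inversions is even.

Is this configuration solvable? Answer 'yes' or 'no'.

Answer: no

Derivation:
Inversions (pairs i<j in row-major order where tile[i] > tile[j] > 0): 13
13 is odd, so the puzzle is not solvable.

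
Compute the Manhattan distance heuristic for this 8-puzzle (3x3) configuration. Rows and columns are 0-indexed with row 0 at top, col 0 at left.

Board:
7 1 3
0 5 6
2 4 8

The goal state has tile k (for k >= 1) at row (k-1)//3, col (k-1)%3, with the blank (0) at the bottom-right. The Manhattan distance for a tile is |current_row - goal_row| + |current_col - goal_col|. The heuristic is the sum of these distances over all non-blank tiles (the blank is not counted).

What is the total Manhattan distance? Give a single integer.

Answer: 9

Derivation:
Tile 7: (0,0)->(2,0) = 2
Tile 1: (0,1)->(0,0) = 1
Tile 3: (0,2)->(0,2) = 0
Tile 5: (1,1)->(1,1) = 0
Tile 6: (1,2)->(1,2) = 0
Tile 2: (2,0)->(0,1) = 3
Tile 4: (2,1)->(1,0) = 2
Tile 8: (2,2)->(2,1) = 1
Sum: 2 + 1 + 0 + 0 + 0 + 3 + 2 + 1 = 9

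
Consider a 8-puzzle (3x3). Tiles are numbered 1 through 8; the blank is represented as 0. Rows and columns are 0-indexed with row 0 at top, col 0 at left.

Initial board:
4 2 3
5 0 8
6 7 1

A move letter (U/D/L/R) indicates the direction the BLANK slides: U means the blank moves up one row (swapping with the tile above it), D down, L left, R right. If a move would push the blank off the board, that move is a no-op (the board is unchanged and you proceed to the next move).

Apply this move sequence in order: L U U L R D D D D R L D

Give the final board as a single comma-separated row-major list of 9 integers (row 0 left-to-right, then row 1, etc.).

Answer: 2, 5, 3, 4, 7, 8, 6, 0, 1

Derivation:
After move 1 (L):
4 2 3
0 5 8
6 7 1

After move 2 (U):
0 2 3
4 5 8
6 7 1

After move 3 (U):
0 2 3
4 5 8
6 7 1

After move 4 (L):
0 2 3
4 5 8
6 7 1

After move 5 (R):
2 0 3
4 5 8
6 7 1

After move 6 (D):
2 5 3
4 0 8
6 7 1

After move 7 (D):
2 5 3
4 7 8
6 0 1

After move 8 (D):
2 5 3
4 7 8
6 0 1

After move 9 (D):
2 5 3
4 7 8
6 0 1

After move 10 (R):
2 5 3
4 7 8
6 1 0

After move 11 (L):
2 5 3
4 7 8
6 0 1

After move 12 (D):
2 5 3
4 7 8
6 0 1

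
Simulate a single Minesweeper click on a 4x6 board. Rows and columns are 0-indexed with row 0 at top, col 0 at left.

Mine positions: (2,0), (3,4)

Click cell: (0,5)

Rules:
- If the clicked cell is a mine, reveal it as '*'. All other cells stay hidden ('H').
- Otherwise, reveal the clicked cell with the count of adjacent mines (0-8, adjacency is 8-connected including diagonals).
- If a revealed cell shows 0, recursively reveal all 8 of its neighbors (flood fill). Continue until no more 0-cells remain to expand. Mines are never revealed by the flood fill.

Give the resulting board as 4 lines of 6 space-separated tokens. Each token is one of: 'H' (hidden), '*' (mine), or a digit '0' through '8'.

0 0 0 0 0 0
1 1 0 0 0 0
H 1 0 1 1 1
H 1 0 1 H H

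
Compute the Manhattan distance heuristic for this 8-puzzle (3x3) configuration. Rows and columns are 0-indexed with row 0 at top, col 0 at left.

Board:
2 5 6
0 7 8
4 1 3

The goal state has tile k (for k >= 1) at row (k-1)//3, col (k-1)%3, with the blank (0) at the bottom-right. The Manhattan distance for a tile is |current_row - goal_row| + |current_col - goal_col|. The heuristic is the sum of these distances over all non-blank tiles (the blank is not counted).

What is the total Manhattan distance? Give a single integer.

Answer: 13

Derivation:
Tile 2: (0,0)->(0,1) = 1
Tile 5: (0,1)->(1,1) = 1
Tile 6: (0,2)->(1,2) = 1
Tile 7: (1,1)->(2,0) = 2
Tile 8: (1,2)->(2,1) = 2
Tile 4: (2,0)->(1,0) = 1
Tile 1: (2,1)->(0,0) = 3
Tile 3: (2,2)->(0,2) = 2
Sum: 1 + 1 + 1 + 2 + 2 + 1 + 3 + 2 = 13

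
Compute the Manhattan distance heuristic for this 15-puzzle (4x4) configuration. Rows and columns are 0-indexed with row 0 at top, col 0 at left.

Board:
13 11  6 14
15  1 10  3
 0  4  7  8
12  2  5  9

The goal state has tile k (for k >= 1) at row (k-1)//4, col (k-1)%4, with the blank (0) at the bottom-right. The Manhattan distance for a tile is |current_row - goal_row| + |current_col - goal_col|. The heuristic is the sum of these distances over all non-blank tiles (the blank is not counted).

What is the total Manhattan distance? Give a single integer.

Tile 13: (0,0)->(3,0) = 3
Tile 11: (0,1)->(2,2) = 3
Tile 6: (0,2)->(1,1) = 2
Tile 14: (0,3)->(3,1) = 5
Tile 15: (1,0)->(3,2) = 4
Tile 1: (1,1)->(0,0) = 2
Tile 10: (1,2)->(2,1) = 2
Tile 3: (1,3)->(0,2) = 2
Tile 4: (2,1)->(0,3) = 4
Tile 7: (2,2)->(1,2) = 1
Tile 8: (2,3)->(1,3) = 1
Tile 12: (3,0)->(2,3) = 4
Tile 2: (3,1)->(0,1) = 3
Tile 5: (3,2)->(1,0) = 4
Tile 9: (3,3)->(2,0) = 4
Sum: 3 + 3 + 2 + 5 + 4 + 2 + 2 + 2 + 4 + 1 + 1 + 4 + 3 + 4 + 4 = 44

Answer: 44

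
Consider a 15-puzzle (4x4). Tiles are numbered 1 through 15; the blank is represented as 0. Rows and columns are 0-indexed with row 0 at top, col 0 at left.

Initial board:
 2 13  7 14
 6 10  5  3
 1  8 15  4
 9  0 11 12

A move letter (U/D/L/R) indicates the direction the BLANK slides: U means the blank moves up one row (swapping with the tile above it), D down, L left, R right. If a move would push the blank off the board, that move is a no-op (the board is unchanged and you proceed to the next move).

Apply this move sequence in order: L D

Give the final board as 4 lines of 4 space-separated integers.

Answer:  2 13  7 14
 6 10  5  3
 1  8 15  4
 0  9 11 12

Derivation:
After move 1 (L):
 2 13  7 14
 6 10  5  3
 1  8 15  4
 0  9 11 12

After move 2 (D):
 2 13  7 14
 6 10  5  3
 1  8 15  4
 0  9 11 12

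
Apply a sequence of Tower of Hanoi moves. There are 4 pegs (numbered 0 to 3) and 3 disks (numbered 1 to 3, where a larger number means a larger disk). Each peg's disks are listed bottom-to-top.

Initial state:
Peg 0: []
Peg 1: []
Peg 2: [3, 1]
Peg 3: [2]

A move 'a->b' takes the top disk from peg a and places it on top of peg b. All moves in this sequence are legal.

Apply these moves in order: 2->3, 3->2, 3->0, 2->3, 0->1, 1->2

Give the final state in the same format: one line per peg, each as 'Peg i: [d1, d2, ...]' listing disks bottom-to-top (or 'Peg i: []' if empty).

After move 1 (2->3):
Peg 0: []
Peg 1: []
Peg 2: [3]
Peg 3: [2, 1]

After move 2 (3->2):
Peg 0: []
Peg 1: []
Peg 2: [3, 1]
Peg 3: [2]

After move 3 (3->0):
Peg 0: [2]
Peg 1: []
Peg 2: [3, 1]
Peg 3: []

After move 4 (2->3):
Peg 0: [2]
Peg 1: []
Peg 2: [3]
Peg 3: [1]

After move 5 (0->1):
Peg 0: []
Peg 1: [2]
Peg 2: [3]
Peg 3: [1]

After move 6 (1->2):
Peg 0: []
Peg 1: []
Peg 2: [3, 2]
Peg 3: [1]

Answer: Peg 0: []
Peg 1: []
Peg 2: [3, 2]
Peg 3: [1]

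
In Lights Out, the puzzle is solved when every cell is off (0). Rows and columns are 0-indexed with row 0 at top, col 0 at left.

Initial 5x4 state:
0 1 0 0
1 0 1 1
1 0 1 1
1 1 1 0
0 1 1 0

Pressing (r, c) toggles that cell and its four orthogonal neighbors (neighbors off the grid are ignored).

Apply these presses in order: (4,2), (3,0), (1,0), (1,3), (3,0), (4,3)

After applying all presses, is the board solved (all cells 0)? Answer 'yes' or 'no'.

Answer: no

Derivation:
After press 1 at (4,2):
0 1 0 0
1 0 1 1
1 0 1 1
1 1 0 0
0 0 0 1

After press 2 at (3,0):
0 1 0 0
1 0 1 1
0 0 1 1
0 0 0 0
1 0 0 1

After press 3 at (1,0):
1 1 0 0
0 1 1 1
1 0 1 1
0 0 0 0
1 0 0 1

After press 4 at (1,3):
1 1 0 1
0 1 0 0
1 0 1 0
0 0 0 0
1 0 0 1

After press 5 at (3,0):
1 1 0 1
0 1 0 0
0 0 1 0
1 1 0 0
0 0 0 1

After press 6 at (4,3):
1 1 0 1
0 1 0 0
0 0 1 0
1 1 0 1
0 0 1 0

Lights still on: 9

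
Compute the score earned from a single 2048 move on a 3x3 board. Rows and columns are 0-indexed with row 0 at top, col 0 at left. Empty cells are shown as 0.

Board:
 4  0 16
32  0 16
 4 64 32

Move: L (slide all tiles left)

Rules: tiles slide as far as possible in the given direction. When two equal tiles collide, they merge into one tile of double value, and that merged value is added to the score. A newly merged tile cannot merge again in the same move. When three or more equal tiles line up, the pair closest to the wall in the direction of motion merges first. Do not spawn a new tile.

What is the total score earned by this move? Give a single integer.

Answer: 0

Derivation:
Slide left:
row 0: [4, 0, 16] -> [4, 16, 0]  score +0 (running 0)
row 1: [32, 0, 16] -> [32, 16, 0]  score +0 (running 0)
row 2: [4, 64, 32] -> [4, 64, 32]  score +0 (running 0)
Board after move:
 4 16  0
32 16  0
 4 64 32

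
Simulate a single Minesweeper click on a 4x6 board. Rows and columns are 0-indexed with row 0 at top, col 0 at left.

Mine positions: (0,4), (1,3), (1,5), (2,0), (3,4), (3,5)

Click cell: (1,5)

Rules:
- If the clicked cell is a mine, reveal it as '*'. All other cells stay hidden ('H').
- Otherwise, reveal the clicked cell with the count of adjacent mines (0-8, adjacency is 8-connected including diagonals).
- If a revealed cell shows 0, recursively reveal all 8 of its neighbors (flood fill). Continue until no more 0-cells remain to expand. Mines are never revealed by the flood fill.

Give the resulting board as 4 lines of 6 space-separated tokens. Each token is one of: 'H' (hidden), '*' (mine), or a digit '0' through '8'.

H H H H H H
H H H H H *
H H H H H H
H H H H H H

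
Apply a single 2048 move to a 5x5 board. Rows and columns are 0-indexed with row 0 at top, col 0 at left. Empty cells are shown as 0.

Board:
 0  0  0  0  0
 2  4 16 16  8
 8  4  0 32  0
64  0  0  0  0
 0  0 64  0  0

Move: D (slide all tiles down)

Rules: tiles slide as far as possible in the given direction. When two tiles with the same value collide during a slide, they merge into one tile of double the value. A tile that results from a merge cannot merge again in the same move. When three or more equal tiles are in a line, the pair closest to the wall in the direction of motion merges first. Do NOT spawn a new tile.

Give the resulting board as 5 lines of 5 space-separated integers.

Slide down:
col 0: [0, 2, 8, 64, 0] -> [0, 0, 2, 8, 64]
col 1: [0, 4, 4, 0, 0] -> [0, 0, 0, 0, 8]
col 2: [0, 16, 0, 0, 64] -> [0, 0, 0, 16, 64]
col 3: [0, 16, 32, 0, 0] -> [0, 0, 0, 16, 32]
col 4: [0, 8, 0, 0, 0] -> [0, 0, 0, 0, 8]

Answer:  0  0  0  0  0
 0  0  0  0  0
 2  0  0  0  0
 8  0 16 16  0
64  8 64 32  8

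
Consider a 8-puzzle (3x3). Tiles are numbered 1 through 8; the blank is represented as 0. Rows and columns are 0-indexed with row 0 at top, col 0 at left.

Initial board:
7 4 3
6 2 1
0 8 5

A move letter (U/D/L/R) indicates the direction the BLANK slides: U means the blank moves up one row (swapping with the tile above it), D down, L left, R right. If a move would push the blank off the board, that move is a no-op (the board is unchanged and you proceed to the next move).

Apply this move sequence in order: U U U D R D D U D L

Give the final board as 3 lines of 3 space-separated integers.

Answer: 7 4 3
2 8 1
0 6 5

Derivation:
After move 1 (U):
7 4 3
0 2 1
6 8 5

After move 2 (U):
0 4 3
7 2 1
6 8 5

After move 3 (U):
0 4 3
7 2 1
6 8 5

After move 4 (D):
7 4 3
0 2 1
6 8 5

After move 5 (R):
7 4 3
2 0 1
6 8 5

After move 6 (D):
7 4 3
2 8 1
6 0 5

After move 7 (D):
7 4 3
2 8 1
6 0 5

After move 8 (U):
7 4 3
2 0 1
6 8 5

After move 9 (D):
7 4 3
2 8 1
6 0 5

After move 10 (L):
7 4 3
2 8 1
0 6 5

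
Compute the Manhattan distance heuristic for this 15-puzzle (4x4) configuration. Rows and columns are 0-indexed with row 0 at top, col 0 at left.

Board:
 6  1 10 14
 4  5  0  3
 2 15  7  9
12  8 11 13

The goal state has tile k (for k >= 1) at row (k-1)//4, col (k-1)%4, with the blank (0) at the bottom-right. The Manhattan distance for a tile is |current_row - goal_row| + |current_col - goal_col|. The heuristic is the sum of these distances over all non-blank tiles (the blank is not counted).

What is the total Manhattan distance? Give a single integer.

Tile 6: at (0,0), goal (1,1), distance |0-1|+|0-1| = 2
Tile 1: at (0,1), goal (0,0), distance |0-0|+|1-0| = 1
Tile 10: at (0,2), goal (2,1), distance |0-2|+|2-1| = 3
Tile 14: at (0,3), goal (3,1), distance |0-3|+|3-1| = 5
Tile 4: at (1,0), goal (0,3), distance |1-0|+|0-3| = 4
Tile 5: at (1,1), goal (1,0), distance |1-1|+|1-0| = 1
Tile 3: at (1,3), goal (0,2), distance |1-0|+|3-2| = 2
Tile 2: at (2,0), goal (0,1), distance |2-0|+|0-1| = 3
Tile 15: at (2,1), goal (3,2), distance |2-3|+|1-2| = 2
Tile 7: at (2,2), goal (1,2), distance |2-1|+|2-2| = 1
Tile 9: at (2,3), goal (2,0), distance |2-2|+|3-0| = 3
Tile 12: at (3,0), goal (2,3), distance |3-2|+|0-3| = 4
Tile 8: at (3,1), goal (1,3), distance |3-1|+|1-3| = 4
Tile 11: at (3,2), goal (2,2), distance |3-2|+|2-2| = 1
Tile 13: at (3,3), goal (3,0), distance |3-3|+|3-0| = 3
Sum: 2 + 1 + 3 + 5 + 4 + 1 + 2 + 3 + 2 + 1 + 3 + 4 + 4 + 1 + 3 = 39

Answer: 39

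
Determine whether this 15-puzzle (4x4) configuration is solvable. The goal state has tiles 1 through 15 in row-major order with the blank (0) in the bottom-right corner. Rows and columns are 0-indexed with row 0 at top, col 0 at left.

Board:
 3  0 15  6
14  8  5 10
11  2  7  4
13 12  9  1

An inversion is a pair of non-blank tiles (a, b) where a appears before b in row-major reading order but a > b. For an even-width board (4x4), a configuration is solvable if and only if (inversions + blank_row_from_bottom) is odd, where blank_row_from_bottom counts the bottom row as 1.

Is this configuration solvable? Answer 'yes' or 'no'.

Answer: no

Derivation:
Inversions: 58
Blank is in row 0 (0-indexed from top), which is row 4 counting from the bottom (bottom = 1).
58 + 4 = 62, which is even, so the puzzle is not solvable.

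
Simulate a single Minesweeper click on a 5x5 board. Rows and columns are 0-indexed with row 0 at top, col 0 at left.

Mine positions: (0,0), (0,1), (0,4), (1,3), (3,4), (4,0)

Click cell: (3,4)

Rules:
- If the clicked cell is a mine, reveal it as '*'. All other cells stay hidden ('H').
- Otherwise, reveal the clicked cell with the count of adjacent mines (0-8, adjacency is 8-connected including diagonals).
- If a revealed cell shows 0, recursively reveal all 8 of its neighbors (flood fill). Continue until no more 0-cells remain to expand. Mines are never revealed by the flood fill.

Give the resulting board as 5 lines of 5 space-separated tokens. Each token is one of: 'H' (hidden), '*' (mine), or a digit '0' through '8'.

H H H H H
H H H H H
H H H H H
H H H H *
H H H H H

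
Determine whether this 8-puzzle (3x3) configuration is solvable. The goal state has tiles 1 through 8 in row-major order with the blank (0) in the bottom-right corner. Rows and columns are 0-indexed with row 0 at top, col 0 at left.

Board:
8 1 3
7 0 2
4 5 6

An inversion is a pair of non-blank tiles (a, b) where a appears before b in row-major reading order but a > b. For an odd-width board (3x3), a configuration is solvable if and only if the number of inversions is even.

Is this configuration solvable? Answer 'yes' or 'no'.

Inversions (pairs i<j in row-major order where tile[i] > tile[j] > 0): 12
12 is even, so the puzzle is solvable.

Answer: yes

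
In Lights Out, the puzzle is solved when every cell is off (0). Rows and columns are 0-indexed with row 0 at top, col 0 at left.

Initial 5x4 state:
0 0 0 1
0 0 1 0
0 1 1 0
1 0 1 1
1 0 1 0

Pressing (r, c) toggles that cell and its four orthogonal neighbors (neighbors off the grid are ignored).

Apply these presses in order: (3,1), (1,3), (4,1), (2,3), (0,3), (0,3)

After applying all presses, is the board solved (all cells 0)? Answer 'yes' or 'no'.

After press 1 at (3,1):
0 0 0 1
0 0 1 0
0 0 1 0
0 1 0 1
1 1 1 0

After press 2 at (1,3):
0 0 0 0
0 0 0 1
0 0 1 1
0 1 0 1
1 1 1 0

After press 3 at (4,1):
0 0 0 0
0 0 0 1
0 0 1 1
0 0 0 1
0 0 0 0

After press 4 at (2,3):
0 0 0 0
0 0 0 0
0 0 0 0
0 0 0 0
0 0 0 0

After press 5 at (0,3):
0 0 1 1
0 0 0 1
0 0 0 0
0 0 0 0
0 0 0 0

After press 6 at (0,3):
0 0 0 0
0 0 0 0
0 0 0 0
0 0 0 0
0 0 0 0

Lights still on: 0

Answer: yes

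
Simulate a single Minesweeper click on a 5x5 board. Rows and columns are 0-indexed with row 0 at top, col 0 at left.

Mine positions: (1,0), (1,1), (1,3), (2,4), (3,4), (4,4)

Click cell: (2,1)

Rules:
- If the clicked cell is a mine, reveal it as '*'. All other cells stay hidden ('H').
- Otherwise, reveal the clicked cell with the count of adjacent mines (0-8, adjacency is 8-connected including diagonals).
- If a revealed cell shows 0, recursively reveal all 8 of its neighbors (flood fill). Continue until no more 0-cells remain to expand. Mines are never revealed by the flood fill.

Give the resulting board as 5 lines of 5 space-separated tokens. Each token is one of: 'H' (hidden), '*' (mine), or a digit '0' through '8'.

H H H H H
H H H H H
H 2 H H H
H H H H H
H H H H H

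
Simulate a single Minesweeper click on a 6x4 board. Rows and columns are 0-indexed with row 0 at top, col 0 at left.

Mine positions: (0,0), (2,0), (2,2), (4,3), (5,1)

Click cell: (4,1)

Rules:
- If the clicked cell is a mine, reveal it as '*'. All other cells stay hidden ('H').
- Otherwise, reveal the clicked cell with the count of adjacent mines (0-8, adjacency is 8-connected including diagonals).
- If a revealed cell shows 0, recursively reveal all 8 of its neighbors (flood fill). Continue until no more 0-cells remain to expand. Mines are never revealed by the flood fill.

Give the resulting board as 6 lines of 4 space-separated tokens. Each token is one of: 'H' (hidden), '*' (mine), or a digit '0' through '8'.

H H H H
H H H H
H H H H
H H H H
H 1 H H
H H H H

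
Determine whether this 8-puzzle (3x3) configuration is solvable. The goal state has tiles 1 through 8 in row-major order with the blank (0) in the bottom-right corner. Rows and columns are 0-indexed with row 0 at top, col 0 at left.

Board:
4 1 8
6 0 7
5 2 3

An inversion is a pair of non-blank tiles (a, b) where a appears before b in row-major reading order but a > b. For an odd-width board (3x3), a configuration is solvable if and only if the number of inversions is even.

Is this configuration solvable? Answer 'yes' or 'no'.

Inversions (pairs i<j in row-major order where tile[i] > tile[j] > 0): 16
16 is even, so the puzzle is solvable.

Answer: yes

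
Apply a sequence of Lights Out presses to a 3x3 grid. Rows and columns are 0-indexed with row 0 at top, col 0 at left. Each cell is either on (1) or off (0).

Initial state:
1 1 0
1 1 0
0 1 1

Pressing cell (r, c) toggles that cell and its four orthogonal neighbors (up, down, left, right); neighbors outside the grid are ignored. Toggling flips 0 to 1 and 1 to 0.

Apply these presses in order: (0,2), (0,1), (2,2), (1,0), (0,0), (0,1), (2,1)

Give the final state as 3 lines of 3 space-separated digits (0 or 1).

Answer: 1 1 1
1 1 0
0 1 1

Derivation:
After press 1 at (0,2):
1 0 1
1 1 1
0 1 1

After press 2 at (0,1):
0 1 0
1 0 1
0 1 1

After press 3 at (2,2):
0 1 0
1 0 0
0 0 0

After press 4 at (1,0):
1 1 0
0 1 0
1 0 0

After press 5 at (0,0):
0 0 0
1 1 0
1 0 0

After press 6 at (0,1):
1 1 1
1 0 0
1 0 0

After press 7 at (2,1):
1 1 1
1 1 0
0 1 1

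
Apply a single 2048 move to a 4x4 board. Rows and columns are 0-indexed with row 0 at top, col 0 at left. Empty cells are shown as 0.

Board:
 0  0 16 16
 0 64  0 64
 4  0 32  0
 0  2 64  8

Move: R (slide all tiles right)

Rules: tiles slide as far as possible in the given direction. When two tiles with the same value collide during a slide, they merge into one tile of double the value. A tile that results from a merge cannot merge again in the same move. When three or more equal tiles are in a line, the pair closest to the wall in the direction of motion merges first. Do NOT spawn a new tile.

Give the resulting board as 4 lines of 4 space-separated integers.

Answer:   0   0   0  32
  0   0   0 128
  0   0   4  32
  0   2  64   8

Derivation:
Slide right:
row 0: [0, 0, 16, 16] -> [0, 0, 0, 32]
row 1: [0, 64, 0, 64] -> [0, 0, 0, 128]
row 2: [4, 0, 32, 0] -> [0, 0, 4, 32]
row 3: [0, 2, 64, 8] -> [0, 2, 64, 8]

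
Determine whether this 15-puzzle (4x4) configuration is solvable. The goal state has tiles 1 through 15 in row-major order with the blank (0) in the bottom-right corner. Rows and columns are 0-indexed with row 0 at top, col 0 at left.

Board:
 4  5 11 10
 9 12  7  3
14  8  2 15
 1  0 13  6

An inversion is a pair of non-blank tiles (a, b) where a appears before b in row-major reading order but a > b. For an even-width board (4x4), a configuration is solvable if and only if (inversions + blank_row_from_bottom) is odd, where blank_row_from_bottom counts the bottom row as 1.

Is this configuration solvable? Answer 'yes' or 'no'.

Inversions: 52
Blank is in row 3 (0-indexed from top), which is row 1 counting from the bottom (bottom = 1).
52 + 1 = 53, which is odd, so the puzzle is solvable.

Answer: yes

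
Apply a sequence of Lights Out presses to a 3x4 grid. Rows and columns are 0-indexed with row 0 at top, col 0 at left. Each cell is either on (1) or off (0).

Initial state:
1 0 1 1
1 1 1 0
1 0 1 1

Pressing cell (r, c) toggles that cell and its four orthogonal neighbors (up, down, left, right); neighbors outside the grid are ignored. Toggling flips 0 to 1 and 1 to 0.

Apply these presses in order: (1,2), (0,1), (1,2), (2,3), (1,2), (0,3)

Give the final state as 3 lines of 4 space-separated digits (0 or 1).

Answer: 0 1 0 0
1 1 0 1
1 0 1 0

Derivation:
After press 1 at (1,2):
1 0 0 1
1 0 0 1
1 0 0 1

After press 2 at (0,1):
0 1 1 1
1 1 0 1
1 0 0 1

After press 3 at (1,2):
0 1 0 1
1 0 1 0
1 0 1 1

After press 4 at (2,3):
0 1 0 1
1 0 1 1
1 0 0 0

After press 5 at (1,2):
0 1 1 1
1 1 0 0
1 0 1 0

After press 6 at (0,3):
0 1 0 0
1 1 0 1
1 0 1 0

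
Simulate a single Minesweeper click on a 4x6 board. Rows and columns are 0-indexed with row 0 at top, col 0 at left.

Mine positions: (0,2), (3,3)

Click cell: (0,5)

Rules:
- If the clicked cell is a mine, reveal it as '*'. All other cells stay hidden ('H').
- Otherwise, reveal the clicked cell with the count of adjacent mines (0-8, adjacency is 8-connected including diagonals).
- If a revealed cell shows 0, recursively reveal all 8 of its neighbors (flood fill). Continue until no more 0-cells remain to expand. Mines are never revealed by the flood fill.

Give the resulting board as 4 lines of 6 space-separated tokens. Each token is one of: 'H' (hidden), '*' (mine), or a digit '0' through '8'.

H H H 1 0 0
H H H 1 0 0
H H H 1 1 0
H H H H 1 0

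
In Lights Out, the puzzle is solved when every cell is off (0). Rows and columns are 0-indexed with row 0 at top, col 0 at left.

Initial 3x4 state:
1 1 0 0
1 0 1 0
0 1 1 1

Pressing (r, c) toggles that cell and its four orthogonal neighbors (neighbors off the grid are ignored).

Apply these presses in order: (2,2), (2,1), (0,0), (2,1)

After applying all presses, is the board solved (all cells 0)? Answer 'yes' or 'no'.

Answer: yes

Derivation:
After press 1 at (2,2):
1 1 0 0
1 0 0 0
0 0 0 0

After press 2 at (2,1):
1 1 0 0
1 1 0 0
1 1 1 0

After press 3 at (0,0):
0 0 0 0
0 1 0 0
1 1 1 0

After press 4 at (2,1):
0 0 0 0
0 0 0 0
0 0 0 0

Lights still on: 0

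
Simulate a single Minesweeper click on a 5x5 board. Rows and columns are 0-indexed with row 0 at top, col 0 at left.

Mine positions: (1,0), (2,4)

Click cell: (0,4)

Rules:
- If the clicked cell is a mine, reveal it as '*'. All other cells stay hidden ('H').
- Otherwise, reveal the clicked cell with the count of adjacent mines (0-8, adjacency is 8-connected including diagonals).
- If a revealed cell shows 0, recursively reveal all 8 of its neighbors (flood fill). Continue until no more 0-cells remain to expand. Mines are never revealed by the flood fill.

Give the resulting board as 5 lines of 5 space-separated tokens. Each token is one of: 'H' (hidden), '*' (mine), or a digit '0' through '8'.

H 1 0 0 0
H 1 0 1 1
1 1 0 1 H
0 0 0 1 1
0 0 0 0 0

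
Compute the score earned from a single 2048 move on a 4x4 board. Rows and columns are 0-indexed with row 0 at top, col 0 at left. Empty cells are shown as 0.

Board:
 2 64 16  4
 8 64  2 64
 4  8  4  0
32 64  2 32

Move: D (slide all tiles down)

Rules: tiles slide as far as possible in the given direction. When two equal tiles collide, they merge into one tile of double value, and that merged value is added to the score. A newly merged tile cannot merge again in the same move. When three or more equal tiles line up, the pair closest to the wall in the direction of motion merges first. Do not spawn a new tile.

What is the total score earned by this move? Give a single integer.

Slide down:
col 0: [2, 8, 4, 32] -> [2, 8, 4, 32]  score +0 (running 0)
col 1: [64, 64, 8, 64] -> [0, 128, 8, 64]  score +128 (running 128)
col 2: [16, 2, 4, 2] -> [16, 2, 4, 2]  score +0 (running 128)
col 3: [4, 64, 0, 32] -> [0, 4, 64, 32]  score +0 (running 128)
Board after move:
  2   0  16   0
  8 128   2   4
  4   8   4  64
 32  64   2  32

Answer: 128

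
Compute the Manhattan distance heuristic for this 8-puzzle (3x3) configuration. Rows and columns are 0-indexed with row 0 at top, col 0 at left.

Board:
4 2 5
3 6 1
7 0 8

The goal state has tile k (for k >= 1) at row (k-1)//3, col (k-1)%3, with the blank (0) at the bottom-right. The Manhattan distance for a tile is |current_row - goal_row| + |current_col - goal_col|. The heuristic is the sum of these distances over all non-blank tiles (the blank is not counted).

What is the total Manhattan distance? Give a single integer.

Tile 4: at (0,0), goal (1,0), distance |0-1|+|0-0| = 1
Tile 2: at (0,1), goal (0,1), distance |0-0|+|1-1| = 0
Tile 5: at (0,2), goal (1,1), distance |0-1|+|2-1| = 2
Tile 3: at (1,0), goal (0,2), distance |1-0|+|0-2| = 3
Tile 6: at (1,1), goal (1,2), distance |1-1|+|1-2| = 1
Tile 1: at (1,2), goal (0,0), distance |1-0|+|2-0| = 3
Tile 7: at (2,0), goal (2,0), distance |2-2|+|0-0| = 0
Tile 8: at (2,2), goal (2,1), distance |2-2|+|2-1| = 1
Sum: 1 + 0 + 2 + 3 + 1 + 3 + 0 + 1 = 11

Answer: 11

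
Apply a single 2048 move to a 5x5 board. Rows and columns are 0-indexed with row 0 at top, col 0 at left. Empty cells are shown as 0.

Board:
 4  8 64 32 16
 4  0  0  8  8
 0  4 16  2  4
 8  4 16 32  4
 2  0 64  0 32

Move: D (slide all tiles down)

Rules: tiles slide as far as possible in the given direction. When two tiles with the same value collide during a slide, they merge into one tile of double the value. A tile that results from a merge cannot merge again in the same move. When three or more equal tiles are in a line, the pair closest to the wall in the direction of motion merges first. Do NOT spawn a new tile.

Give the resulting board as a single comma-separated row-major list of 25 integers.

Answer: 0, 0, 0, 0, 0, 0, 0, 0, 32, 16, 8, 0, 64, 8, 8, 8, 8, 32, 2, 8, 2, 8, 64, 32, 32

Derivation:
Slide down:
col 0: [4, 4, 0, 8, 2] -> [0, 0, 8, 8, 2]
col 1: [8, 0, 4, 4, 0] -> [0, 0, 0, 8, 8]
col 2: [64, 0, 16, 16, 64] -> [0, 0, 64, 32, 64]
col 3: [32, 8, 2, 32, 0] -> [0, 32, 8, 2, 32]
col 4: [16, 8, 4, 4, 32] -> [0, 16, 8, 8, 32]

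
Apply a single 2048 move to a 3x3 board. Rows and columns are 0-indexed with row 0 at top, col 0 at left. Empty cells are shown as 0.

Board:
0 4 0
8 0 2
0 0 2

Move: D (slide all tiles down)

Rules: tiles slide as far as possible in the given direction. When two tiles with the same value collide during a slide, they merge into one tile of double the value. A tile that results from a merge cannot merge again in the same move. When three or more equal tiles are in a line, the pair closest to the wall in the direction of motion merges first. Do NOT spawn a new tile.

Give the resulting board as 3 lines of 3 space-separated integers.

Answer: 0 0 0
0 0 0
8 4 4

Derivation:
Slide down:
col 0: [0, 8, 0] -> [0, 0, 8]
col 1: [4, 0, 0] -> [0, 0, 4]
col 2: [0, 2, 2] -> [0, 0, 4]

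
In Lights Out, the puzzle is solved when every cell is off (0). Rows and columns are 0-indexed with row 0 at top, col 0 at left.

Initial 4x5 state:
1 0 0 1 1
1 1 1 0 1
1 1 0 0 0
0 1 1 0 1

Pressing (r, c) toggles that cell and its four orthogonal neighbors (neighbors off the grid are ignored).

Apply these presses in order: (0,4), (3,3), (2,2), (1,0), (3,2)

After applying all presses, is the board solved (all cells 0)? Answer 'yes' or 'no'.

Answer: yes

Derivation:
After press 1 at (0,4):
1 0 0 0 0
1 1 1 0 0
1 1 0 0 0
0 1 1 0 1

After press 2 at (3,3):
1 0 0 0 0
1 1 1 0 0
1 1 0 1 0
0 1 0 1 0

After press 3 at (2,2):
1 0 0 0 0
1 1 0 0 0
1 0 1 0 0
0 1 1 1 0

After press 4 at (1,0):
0 0 0 0 0
0 0 0 0 0
0 0 1 0 0
0 1 1 1 0

After press 5 at (3,2):
0 0 0 0 0
0 0 0 0 0
0 0 0 0 0
0 0 0 0 0

Lights still on: 0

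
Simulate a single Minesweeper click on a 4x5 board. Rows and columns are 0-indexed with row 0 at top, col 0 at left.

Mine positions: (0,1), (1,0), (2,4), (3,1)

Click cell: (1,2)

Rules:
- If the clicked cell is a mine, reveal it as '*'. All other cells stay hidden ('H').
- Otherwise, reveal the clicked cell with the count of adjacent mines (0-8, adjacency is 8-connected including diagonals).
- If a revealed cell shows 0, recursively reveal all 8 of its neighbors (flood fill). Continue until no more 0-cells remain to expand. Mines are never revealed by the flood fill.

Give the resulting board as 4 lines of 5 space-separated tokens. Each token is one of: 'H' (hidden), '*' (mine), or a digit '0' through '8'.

H H H H H
H H 1 H H
H H H H H
H H H H H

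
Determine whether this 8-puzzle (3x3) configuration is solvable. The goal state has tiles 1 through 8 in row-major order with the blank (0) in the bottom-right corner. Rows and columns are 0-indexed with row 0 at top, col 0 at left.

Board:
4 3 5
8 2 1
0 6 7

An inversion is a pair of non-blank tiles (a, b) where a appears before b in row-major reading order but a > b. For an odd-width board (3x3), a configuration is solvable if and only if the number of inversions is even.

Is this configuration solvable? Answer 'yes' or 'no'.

Answer: yes

Derivation:
Inversions (pairs i<j in row-major order where tile[i] > tile[j] > 0): 12
12 is even, so the puzzle is solvable.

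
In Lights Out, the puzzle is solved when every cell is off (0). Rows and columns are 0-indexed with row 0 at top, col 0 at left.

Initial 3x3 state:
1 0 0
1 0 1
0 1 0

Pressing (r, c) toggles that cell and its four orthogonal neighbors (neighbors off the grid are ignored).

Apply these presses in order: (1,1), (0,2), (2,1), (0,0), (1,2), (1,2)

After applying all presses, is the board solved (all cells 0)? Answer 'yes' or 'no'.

After press 1 at (1,1):
1 1 0
0 1 0
0 0 0

After press 2 at (0,2):
1 0 1
0 1 1
0 0 0

After press 3 at (2,1):
1 0 1
0 0 1
1 1 1

After press 4 at (0,0):
0 1 1
1 0 1
1 1 1

After press 5 at (1,2):
0 1 0
1 1 0
1 1 0

After press 6 at (1,2):
0 1 1
1 0 1
1 1 1

Lights still on: 7

Answer: no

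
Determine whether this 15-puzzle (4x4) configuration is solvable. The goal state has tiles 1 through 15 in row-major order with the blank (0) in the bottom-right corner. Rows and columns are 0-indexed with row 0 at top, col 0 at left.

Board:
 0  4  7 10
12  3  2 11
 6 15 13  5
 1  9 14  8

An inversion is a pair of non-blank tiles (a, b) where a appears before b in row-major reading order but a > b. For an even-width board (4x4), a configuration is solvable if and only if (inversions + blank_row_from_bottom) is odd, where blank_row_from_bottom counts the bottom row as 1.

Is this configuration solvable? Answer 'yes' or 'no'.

Inversions: 46
Blank is in row 0 (0-indexed from top), which is row 4 counting from the bottom (bottom = 1).
46 + 4 = 50, which is even, so the puzzle is not solvable.

Answer: no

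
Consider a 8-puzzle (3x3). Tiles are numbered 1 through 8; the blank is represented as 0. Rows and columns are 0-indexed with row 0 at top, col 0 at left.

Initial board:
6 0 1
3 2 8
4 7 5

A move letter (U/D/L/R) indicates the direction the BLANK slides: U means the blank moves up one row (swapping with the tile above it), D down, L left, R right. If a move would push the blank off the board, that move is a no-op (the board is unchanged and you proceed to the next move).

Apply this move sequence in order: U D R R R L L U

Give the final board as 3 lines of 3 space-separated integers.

Answer: 0 2 1
6 3 8
4 7 5

Derivation:
After move 1 (U):
6 0 1
3 2 8
4 7 5

After move 2 (D):
6 2 1
3 0 8
4 7 5

After move 3 (R):
6 2 1
3 8 0
4 7 5

After move 4 (R):
6 2 1
3 8 0
4 7 5

After move 5 (R):
6 2 1
3 8 0
4 7 5

After move 6 (L):
6 2 1
3 0 8
4 7 5

After move 7 (L):
6 2 1
0 3 8
4 7 5

After move 8 (U):
0 2 1
6 3 8
4 7 5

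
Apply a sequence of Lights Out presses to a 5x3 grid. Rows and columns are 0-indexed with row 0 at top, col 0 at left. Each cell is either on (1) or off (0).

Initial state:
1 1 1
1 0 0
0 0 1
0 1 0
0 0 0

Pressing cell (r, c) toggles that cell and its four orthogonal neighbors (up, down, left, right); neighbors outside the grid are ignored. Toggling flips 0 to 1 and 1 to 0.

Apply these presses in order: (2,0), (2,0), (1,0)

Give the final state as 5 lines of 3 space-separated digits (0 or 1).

After press 1 at (2,0):
1 1 1
0 0 0
1 1 1
1 1 0
0 0 0

After press 2 at (2,0):
1 1 1
1 0 0
0 0 1
0 1 0
0 0 0

After press 3 at (1,0):
0 1 1
0 1 0
1 0 1
0 1 0
0 0 0

Answer: 0 1 1
0 1 0
1 0 1
0 1 0
0 0 0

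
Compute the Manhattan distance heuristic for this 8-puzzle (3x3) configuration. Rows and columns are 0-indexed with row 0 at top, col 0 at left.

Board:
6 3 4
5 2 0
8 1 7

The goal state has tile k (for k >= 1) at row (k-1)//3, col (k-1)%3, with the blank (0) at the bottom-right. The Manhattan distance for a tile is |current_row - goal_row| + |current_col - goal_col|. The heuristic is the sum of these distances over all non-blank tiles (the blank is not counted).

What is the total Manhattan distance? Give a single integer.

Tile 6: at (0,0), goal (1,2), distance |0-1|+|0-2| = 3
Tile 3: at (0,1), goal (0,2), distance |0-0|+|1-2| = 1
Tile 4: at (0,2), goal (1,0), distance |0-1|+|2-0| = 3
Tile 5: at (1,0), goal (1,1), distance |1-1|+|0-1| = 1
Tile 2: at (1,1), goal (0,1), distance |1-0|+|1-1| = 1
Tile 8: at (2,0), goal (2,1), distance |2-2|+|0-1| = 1
Tile 1: at (2,1), goal (0,0), distance |2-0|+|1-0| = 3
Tile 7: at (2,2), goal (2,0), distance |2-2|+|2-0| = 2
Sum: 3 + 1 + 3 + 1 + 1 + 1 + 3 + 2 = 15

Answer: 15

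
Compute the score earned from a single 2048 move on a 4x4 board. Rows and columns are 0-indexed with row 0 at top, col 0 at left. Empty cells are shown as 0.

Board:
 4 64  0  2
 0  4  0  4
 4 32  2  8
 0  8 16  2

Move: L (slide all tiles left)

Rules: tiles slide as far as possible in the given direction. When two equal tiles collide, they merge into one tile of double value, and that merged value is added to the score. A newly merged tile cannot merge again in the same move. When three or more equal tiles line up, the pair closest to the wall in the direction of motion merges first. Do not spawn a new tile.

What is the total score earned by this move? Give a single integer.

Answer: 8

Derivation:
Slide left:
row 0: [4, 64, 0, 2] -> [4, 64, 2, 0]  score +0 (running 0)
row 1: [0, 4, 0, 4] -> [8, 0, 0, 0]  score +8 (running 8)
row 2: [4, 32, 2, 8] -> [4, 32, 2, 8]  score +0 (running 8)
row 3: [0, 8, 16, 2] -> [8, 16, 2, 0]  score +0 (running 8)
Board after move:
 4 64  2  0
 8  0  0  0
 4 32  2  8
 8 16  2  0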